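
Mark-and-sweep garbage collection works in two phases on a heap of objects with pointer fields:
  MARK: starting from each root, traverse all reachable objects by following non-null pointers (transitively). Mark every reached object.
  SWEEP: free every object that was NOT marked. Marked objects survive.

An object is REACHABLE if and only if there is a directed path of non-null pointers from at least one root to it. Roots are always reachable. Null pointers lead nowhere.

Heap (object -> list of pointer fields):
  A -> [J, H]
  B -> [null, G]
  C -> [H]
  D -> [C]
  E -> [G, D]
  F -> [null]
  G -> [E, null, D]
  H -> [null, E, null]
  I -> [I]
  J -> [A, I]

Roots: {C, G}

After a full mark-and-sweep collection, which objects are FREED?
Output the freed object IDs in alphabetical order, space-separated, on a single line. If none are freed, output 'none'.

Roots: C G
Mark C: refs=H, marked=C
Mark G: refs=E null D, marked=C G
Mark H: refs=null E null, marked=C G H
Mark E: refs=G D, marked=C E G H
Mark D: refs=C, marked=C D E G H
Unmarked (collected): A B F I J

Answer: A B F I J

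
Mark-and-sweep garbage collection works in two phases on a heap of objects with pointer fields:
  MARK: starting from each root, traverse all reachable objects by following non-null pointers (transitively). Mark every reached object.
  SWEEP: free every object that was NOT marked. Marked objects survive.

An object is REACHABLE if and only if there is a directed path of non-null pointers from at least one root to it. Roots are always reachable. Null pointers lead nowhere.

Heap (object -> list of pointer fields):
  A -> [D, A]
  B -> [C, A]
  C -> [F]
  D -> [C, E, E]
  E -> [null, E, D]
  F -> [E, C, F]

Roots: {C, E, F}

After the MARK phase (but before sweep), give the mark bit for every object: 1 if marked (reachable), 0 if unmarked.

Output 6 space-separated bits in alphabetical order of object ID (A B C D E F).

Answer: 0 0 1 1 1 1

Derivation:
Roots: C E F
Mark C: refs=F, marked=C
Mark E: refs=null E D, marked=C E
Mark F: refs=E C F, marked=C E F
Mark D: refs=C E E, marked=C D E F
Unmarked (collected): A B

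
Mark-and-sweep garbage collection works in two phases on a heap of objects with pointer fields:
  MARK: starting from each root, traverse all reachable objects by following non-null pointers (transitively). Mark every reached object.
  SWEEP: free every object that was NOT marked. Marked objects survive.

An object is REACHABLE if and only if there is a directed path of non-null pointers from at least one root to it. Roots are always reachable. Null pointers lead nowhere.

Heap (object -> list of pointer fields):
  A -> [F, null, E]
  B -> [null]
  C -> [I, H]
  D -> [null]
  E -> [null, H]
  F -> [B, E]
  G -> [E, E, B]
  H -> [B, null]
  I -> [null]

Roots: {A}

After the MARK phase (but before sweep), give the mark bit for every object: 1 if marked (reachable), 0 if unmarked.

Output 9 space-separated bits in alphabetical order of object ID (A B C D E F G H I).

Answer: 1 1 0 0 1 1 0 1 0

Derivation:
Roots: A
Mark A: refs=F null E, marked=A
Mark F: refs=B E, marked=A F
Mark E: refs=null H, marked=A E F
Mark B: refs=null, marked=A B E F
Mark H: refs=B null, marked=A B E F H
Unmarked (collected): C D G I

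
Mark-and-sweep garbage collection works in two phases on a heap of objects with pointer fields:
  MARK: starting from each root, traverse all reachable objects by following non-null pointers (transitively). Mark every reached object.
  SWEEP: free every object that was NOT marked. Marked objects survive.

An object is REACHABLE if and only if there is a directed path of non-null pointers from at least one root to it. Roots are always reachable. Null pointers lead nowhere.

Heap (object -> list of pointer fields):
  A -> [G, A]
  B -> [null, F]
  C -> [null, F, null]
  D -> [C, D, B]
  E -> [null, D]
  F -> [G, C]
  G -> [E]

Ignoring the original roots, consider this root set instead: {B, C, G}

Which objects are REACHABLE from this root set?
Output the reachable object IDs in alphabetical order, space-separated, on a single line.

Answer: B C D E F G

Derivation:
Roots: B C G
Mark B: refs=null F, marked=B
Mark C: refs=null F null, marked=B C
Mark G: refs=E, marked=B C G
Mark F: refs=G C, marked=B C F G
Mark E: refs=null D, marked=B C E F G
Mark D: refs=C D B, marked=B C D E F G
Unmarked (collected): A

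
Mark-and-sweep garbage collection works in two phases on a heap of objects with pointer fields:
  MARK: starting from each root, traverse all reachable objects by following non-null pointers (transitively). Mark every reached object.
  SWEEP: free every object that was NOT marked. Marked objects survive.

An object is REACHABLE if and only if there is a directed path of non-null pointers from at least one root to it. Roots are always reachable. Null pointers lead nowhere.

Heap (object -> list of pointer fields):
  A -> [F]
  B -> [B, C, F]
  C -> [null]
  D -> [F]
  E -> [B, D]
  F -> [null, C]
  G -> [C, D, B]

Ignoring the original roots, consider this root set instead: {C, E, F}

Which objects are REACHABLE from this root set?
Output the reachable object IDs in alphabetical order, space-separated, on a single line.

Roots: C E F
Mark C: refs=null, marked=C
Mark E: refs=B D, marked=C E
Mark F: refs=null C, marked=C E F
Mark B: refs=B C F, marked=B C E F
Mark D: refs=F, marked=B C D E F
Unmarked (collected): A G

Answer: B C D E F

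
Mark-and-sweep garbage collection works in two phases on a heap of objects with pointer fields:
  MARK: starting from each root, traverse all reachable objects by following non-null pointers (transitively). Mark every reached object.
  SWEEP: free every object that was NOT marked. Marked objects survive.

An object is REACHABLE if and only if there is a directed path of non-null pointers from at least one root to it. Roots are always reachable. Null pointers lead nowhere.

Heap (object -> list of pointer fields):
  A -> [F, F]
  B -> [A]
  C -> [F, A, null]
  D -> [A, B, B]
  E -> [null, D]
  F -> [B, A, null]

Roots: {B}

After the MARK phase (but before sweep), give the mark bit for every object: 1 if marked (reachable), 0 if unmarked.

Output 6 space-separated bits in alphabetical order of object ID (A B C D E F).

Answer: 1 1 0 0 0 1

Derivation:
Roots: B
Mark B: refs=A, marked=B
Mark A: refs=F F, marked=A B
Mark F: refs=B A null, marked=A B F
Unmarked (collected): C D E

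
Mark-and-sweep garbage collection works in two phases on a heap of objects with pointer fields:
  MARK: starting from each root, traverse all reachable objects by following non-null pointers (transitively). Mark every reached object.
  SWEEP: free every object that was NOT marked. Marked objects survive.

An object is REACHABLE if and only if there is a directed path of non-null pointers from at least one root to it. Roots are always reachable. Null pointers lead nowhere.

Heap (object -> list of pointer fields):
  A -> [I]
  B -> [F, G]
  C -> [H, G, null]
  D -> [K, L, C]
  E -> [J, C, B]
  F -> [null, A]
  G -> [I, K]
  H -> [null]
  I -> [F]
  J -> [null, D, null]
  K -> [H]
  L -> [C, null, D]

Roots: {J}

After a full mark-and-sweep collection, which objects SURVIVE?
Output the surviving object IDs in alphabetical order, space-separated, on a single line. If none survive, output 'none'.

Answer: A C D F G H I J K L

Derivation:
Roots: J
Mark J: refs=null D null, marked=J
Mark D: refs=K L C, marked=D J
Mark K: refs=H, marked=D J K
Mark L: refs=C null D, marked=D J K L
Mark C: refs=H G null, marked=C D J K L
Mark H: refs=null, marked=C D H J K L
Mark G: refs=I K, marked=C D G H J K L
Mark I: refs=F, marked=C D G H I J K L
Mark F: refs=null A, marked=C D F G H I J K L
Mark A: refs=I, marked=A C D F G H I J K L
Unmarked (collected): B E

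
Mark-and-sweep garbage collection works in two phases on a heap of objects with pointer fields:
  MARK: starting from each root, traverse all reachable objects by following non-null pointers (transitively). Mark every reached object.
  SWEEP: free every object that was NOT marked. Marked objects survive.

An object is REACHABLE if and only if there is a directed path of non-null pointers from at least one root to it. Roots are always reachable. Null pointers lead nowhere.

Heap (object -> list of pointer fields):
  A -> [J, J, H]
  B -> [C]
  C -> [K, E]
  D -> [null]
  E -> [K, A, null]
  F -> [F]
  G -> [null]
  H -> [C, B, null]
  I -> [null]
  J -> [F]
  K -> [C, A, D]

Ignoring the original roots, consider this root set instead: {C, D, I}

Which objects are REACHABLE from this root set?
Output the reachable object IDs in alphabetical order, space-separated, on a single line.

Answer: A B C D E F H I J K

Derivation:
Roots: C D I
Mark C: refs=K E, marked=C
Mark D: refs=null, marked=C D
Mark I: refs=null, marked=C D I
Mark K: refs=C A D, marked=C D I K
Mark E: refs=K A null, marked=C D E I K
Mark A: refs=J J H, marked=A C D E I K
Mark J: refs=F, marked=A C D E I J K
Mark H: refs=C B null, marked=A C D E H I J K
Mark F: refs=F, marked=A C D E F H I J K
Mark B: refs=C, marked=A B C D E F H I J K
Unmarked (collected): G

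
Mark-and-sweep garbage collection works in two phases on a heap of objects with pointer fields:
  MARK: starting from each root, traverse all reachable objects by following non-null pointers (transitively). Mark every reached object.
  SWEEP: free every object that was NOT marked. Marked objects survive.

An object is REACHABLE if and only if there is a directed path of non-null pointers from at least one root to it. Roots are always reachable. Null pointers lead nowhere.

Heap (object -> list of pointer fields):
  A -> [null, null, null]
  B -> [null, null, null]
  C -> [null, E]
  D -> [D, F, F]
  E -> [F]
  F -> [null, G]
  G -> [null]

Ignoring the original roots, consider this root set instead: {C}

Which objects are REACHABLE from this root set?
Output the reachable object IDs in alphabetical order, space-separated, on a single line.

Answer: C E F G

Derivation:
Roots: C
Mark C: refs=null E, marked=C
Mark E: refs=F, marked=C E
Mark F: refs=null G, marked=C E F
Mark G: refs=null, marked=C E F G
Unmarked (collected): A B D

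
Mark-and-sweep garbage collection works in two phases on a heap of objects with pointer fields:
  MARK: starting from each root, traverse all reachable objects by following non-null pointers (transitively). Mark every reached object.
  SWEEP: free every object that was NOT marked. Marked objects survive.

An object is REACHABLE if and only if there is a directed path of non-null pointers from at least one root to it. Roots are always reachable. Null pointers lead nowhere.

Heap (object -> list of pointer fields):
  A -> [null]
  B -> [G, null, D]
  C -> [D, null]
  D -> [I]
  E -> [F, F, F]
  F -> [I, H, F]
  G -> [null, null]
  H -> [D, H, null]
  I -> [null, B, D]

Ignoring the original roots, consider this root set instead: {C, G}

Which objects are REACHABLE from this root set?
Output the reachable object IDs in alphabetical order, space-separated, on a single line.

Answer: B C D G I

Derivation:
Roots: C G
Mark C: refs=D null, marked=C
Mark G: refs=null null, marked=C G
Mark D: refs=I, marked=C D G
Mark I: refs=null B D, marked=C D G I
Mark B: refs=G null D, marked=B C D G I
Unmarked (collected): A E F H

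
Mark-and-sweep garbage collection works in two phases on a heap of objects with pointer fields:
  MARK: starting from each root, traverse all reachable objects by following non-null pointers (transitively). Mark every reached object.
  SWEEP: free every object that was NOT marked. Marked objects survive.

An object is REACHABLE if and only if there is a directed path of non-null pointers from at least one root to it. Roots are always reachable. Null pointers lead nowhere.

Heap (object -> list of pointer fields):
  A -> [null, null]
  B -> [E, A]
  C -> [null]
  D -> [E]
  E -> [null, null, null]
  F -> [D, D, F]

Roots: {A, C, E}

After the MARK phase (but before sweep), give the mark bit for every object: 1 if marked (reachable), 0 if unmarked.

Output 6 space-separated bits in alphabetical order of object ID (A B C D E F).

Answer: 1 0 1 0 1 0

Derivation:
Roots: A C E
Mark A: refs=null null, marked=A
Mark C: refs=null, marked=A C
Mark E: refs=null null null, marked=A C E
Unmarked (collected): B D F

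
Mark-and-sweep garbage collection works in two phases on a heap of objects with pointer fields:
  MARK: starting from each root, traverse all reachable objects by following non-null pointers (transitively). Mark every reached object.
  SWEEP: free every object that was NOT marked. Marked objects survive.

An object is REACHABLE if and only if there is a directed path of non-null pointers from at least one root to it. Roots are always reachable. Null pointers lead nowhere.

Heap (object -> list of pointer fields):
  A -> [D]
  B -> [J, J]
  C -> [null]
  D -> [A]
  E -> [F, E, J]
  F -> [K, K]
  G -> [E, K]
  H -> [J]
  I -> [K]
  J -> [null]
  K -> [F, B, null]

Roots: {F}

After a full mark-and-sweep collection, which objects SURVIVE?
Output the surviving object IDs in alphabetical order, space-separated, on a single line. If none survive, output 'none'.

Answer: B F J K

Derivation:
Roots: F
Mark F: refs=K K, marked=F
Mark K: refs=F B null, marked=F K
Mark B: refs=J J, marked=B F K
Mark J: refs=null, marked=B F J K
Unmarked (collected): A C D E G H I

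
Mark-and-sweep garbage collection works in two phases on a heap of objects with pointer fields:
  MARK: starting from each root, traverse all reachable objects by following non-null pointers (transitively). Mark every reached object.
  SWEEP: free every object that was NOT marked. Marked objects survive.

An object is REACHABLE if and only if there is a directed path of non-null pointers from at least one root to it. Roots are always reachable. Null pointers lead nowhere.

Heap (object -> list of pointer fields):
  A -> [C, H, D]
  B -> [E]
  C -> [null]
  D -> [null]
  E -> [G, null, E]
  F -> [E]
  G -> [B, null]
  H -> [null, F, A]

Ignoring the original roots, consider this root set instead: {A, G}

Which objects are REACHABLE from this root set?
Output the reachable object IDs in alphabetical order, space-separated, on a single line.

Roots: A G
Mark A: refs=C H D, marked=A
Mark G: refs=B null, marked=A G
Mark C: refs=null, marked=A C G
Mark H: refs=null F A, marked=A C G H
Mark D: refs=null, marked=A C D G H
Mark B: refs=E, marked=A B C D G H
Mark F: refs=E, marked=A B C D F G H
Mark E: refs=G null E, marked=A B C D E F G H
Unmarked (collected): (none)

Answer: A B C D E F G H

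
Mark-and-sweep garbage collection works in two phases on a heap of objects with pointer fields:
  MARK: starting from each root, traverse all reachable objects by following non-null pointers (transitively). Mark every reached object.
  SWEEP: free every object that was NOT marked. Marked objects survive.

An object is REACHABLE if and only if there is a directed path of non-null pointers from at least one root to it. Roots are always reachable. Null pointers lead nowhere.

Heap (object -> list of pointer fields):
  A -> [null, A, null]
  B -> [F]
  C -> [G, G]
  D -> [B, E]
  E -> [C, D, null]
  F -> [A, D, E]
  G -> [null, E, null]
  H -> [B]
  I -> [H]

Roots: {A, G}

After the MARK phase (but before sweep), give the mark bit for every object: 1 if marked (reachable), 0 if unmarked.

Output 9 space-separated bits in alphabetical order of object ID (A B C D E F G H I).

Roots: A G
Mark A: refs=null A null, marked=A
Mark G: refs=null E null, marked=A G
Mark E: refs=C D null, marked=A E G
Mark C: refs=G G, marked=A C E G
Mark D: refs=B E, marked=A C D E G
Mark B: refs=F, marked=A B C D E G
Mark F: refs=A D E, marked=A B C D E F G
Unmarked (collected): H I

Answer: 1 1 1 1 1 1 1 0 0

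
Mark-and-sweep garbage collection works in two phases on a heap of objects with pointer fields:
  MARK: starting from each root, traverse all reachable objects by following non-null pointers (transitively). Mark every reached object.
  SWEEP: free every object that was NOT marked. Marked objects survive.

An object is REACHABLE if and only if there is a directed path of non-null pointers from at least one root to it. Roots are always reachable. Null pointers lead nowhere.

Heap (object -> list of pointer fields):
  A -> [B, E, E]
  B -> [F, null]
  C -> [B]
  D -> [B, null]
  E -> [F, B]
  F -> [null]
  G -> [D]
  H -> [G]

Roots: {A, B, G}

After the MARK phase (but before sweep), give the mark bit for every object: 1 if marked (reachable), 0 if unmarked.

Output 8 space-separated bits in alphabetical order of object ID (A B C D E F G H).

Answer: 1 1 0 1 1 1 1 0

Derivation:
Roots: A B G
Mark A: refs=B E E, marked=A
Mark B: refs=F null, marked=A B
Mark G: refs=D, marked=A B G
Mark E: refs=F B, marked=A B E G
Mark F: refs=null, marked=A B E F G
Mark D: refs=B null, marked=A B D E F G
Unmarked (collected): C H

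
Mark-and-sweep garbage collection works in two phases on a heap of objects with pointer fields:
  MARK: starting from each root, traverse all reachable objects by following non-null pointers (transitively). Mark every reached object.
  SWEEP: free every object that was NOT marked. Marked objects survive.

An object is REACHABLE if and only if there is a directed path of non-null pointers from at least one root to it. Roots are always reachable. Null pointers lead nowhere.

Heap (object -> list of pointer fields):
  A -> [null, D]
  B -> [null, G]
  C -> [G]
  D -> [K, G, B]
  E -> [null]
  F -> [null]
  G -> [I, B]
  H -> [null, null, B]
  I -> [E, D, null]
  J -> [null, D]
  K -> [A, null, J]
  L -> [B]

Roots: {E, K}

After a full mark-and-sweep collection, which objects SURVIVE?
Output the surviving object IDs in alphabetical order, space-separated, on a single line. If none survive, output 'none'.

Answer: A B D E G I J K

Derivation:
Roots: E K
Mark E: refs=null, marked=E
Mark K: refs=A null J, marked=E K
Mark A: refs=null D, marked=A E K
Mark J: refs=null D, marked=A E J K
Mark D: refs=K G B, marked=A D E J K
Mark G: refs=I B, marked=A D E G J K
Mark B: refs=null G, marked=A B D E G J K
Mark I: refs=E D null, marked=A B D E G I J K
Unmarked (collected): C F H L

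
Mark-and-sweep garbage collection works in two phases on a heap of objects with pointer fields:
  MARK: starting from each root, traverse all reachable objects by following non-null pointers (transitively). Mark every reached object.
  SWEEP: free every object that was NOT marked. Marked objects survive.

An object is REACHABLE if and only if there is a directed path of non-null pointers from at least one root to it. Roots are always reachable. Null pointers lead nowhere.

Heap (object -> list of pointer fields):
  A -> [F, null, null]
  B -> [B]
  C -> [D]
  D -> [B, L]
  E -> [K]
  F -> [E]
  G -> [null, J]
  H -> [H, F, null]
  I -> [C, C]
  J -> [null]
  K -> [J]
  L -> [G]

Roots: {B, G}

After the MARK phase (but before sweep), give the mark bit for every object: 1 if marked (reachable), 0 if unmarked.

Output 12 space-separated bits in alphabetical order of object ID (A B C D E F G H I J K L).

Answer: 0 1 0 0 0 0 1 0 0 1 0 0

Derivation:
Roots: B G
Mark B: refs=B, marked=B
Mark G: refs=null J, marked=B G
Mark J: refs=null, marked=B G J
Unmarked (collected): A C D E F H I K L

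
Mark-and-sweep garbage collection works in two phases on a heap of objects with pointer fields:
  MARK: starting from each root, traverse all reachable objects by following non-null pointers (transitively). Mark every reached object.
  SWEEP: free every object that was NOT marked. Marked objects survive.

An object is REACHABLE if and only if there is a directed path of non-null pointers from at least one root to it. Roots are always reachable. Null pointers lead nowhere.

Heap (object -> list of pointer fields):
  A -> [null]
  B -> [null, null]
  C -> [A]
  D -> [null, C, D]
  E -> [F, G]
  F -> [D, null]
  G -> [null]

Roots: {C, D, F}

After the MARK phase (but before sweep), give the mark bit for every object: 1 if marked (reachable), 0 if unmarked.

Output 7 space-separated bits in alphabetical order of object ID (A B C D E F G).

Roots: C D F
Mark C: refs=A, marked=C
Mark D: refs=null C D, marked=C D
Mark F: refs=D null, marked=C D F
Mark A: refs=null, marked=A C D F
Unmarked (collected): B E G

Answer: 1 0 1 1 0 1 0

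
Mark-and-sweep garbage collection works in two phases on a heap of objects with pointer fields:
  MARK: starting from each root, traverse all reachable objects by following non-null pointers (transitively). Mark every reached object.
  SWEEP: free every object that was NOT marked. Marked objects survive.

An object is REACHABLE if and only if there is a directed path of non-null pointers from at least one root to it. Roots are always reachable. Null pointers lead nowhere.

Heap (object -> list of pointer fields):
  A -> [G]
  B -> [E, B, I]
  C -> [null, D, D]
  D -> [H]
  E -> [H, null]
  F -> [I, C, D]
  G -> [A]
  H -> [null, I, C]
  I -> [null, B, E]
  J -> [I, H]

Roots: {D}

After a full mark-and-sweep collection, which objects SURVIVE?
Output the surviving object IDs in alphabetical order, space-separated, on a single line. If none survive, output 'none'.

Roots: D
Mark D: refs=H, marked=D
Mark H: refs=null I C, marked=D H
Mark I: refs=null B E, marked=D H I
Mark C: refs=null D D, marked=C D H I
Mark B: refs=E B I, marked=B C D H I
Mark E: refs=H null, marked=B C D E H I
Unmarked (collected): A F G J

Answer: B C D E H I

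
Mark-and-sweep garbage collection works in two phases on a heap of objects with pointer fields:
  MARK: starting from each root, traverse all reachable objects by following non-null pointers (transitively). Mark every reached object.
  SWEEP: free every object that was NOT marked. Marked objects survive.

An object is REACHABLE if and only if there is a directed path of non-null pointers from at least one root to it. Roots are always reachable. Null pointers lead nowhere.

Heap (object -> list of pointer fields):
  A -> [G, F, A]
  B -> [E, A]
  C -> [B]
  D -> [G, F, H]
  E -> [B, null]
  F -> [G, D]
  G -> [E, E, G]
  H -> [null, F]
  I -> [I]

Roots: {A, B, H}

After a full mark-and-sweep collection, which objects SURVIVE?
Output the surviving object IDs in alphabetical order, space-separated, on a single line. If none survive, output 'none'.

Answer: A B D E F G H

Derivation:
Roots: A B H
Mark A: refs=G F A, marked=A
Mark B: refs=E A, marked=A B
Mark H: refs=null F, marked=A B H
Mark G: refs=E E G, marked=A B G H
Mark F: refs=G D, marked=A B F G H
Mark E: refs=B null, marked=A B E F G H
Mark D: refs=G F H, marked=A B D E F G H
Unmarked (collected): C I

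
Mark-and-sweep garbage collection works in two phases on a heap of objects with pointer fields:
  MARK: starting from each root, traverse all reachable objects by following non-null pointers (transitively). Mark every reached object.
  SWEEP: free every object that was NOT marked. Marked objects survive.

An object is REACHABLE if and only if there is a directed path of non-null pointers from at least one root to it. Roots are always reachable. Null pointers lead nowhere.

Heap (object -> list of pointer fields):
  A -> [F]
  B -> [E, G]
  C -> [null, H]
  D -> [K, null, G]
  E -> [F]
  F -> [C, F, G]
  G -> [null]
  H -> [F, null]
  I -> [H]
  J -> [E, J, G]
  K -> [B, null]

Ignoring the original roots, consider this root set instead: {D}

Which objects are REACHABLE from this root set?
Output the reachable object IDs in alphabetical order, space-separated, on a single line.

Answer: B C D E F G H K

Derivation:
Roots: D
Mark D: refs=K null G, marked=D
Mark K: refs=B null, marked=D K
Mark G: refs=null, marked=D G K
Mark B: refs=E G, marked=B D G K
Mark E: refs=F, marked=B D E G K
Mark F: refs=C F G, marked=B D E F G K
Mark C: refs=null H, marked=B C D E F G K
Mark H: refs=F null, marked=B C D E F G H K
Unmarked (collected): A I J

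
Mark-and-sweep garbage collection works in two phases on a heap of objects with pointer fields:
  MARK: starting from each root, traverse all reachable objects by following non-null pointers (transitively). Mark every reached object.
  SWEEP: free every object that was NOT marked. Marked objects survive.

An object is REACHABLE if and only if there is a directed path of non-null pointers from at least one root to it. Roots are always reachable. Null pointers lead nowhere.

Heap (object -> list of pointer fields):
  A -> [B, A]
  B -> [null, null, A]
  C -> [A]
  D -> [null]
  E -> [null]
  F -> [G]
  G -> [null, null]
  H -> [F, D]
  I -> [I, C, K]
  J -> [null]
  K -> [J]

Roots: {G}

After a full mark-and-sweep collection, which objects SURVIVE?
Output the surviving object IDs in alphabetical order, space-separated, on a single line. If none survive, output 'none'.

Answer: G

Derivation:
Roots: G
Mark G: refs=null null, marked=G
Unmarked (collected): A B C D E F H I J K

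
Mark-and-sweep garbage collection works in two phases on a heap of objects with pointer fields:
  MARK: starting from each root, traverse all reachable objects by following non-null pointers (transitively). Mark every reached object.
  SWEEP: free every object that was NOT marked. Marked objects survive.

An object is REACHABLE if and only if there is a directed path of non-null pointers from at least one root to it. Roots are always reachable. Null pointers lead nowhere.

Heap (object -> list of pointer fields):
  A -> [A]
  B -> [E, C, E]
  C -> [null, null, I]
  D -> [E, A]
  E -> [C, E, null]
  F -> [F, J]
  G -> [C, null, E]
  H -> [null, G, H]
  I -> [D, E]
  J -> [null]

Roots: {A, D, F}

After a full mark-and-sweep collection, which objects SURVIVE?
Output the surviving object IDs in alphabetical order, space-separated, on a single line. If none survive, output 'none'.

Roots: A D F
Mark A: refs=A, marked=A
Mark D: refs=E A, marked=A D
Mark F: refs=F J, marked=A D F
Mark E: refs=C E null, marked=A D E F
Mark J: refs=null, marked=A D E F J
Mark C: refs=null null I, marked=A C D E F J
Mark I: refs=D E, marked=A C D E F I J
Unmarked (collected): B G H

Answer: A C D E F I J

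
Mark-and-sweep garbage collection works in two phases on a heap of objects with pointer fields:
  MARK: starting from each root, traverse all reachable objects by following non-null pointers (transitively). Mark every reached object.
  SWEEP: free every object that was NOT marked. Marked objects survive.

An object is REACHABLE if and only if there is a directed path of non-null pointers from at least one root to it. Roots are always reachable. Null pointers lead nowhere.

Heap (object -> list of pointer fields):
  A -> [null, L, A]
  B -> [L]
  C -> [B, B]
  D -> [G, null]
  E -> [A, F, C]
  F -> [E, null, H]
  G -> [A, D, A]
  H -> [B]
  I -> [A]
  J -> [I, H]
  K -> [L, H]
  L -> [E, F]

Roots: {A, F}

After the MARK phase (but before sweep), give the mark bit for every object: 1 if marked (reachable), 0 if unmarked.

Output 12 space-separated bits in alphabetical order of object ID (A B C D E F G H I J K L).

Answer: 1 1 1 0 1 1 0 1 0 0 0 1

Derivation:
Roots: A F
Mark A: refs=null L A, marked=A
Mark F: refs=E null H, marked=A F
Mark L: refs=E F, marked=A F L
Mark E: refs=A F C, marked=A E F L
Mark H: refs=B, marked=A E F H L
Mark C: refs=B B, marked=A C E F H L
Mark B: refs=L, marked=A B C E F H L
Unmarked (collected): D G I J K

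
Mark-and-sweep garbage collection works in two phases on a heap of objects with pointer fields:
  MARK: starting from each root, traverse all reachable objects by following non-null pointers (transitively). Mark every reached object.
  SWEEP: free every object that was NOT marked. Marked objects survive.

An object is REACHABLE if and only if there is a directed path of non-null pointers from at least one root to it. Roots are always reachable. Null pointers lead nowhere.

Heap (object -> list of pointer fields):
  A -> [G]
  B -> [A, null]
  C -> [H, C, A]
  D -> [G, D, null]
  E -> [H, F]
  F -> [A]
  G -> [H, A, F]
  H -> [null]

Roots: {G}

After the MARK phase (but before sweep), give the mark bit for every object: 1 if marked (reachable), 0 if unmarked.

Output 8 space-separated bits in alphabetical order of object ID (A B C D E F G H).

Answer: 1 0 0 0 0 1 1 1

Derivation:
Roots: G
Mark G: refs=H A F, marked=G
Mark H: refs=null, marked=G H
Mark A: refs=G, marked=A G H
Mark F: refs=A, marked=A F G H
Unmarked (collected): B C D E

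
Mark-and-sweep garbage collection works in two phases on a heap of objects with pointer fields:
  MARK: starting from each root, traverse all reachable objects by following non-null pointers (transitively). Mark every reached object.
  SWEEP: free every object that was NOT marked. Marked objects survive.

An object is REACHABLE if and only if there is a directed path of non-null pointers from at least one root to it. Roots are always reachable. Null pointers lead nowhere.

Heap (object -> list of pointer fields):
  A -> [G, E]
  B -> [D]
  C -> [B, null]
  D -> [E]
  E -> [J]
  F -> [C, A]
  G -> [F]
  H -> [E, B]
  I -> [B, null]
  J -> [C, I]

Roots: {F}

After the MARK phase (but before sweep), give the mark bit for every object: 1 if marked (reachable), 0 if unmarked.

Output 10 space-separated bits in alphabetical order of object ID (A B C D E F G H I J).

Roots: F
Mark F: refs=C A, marked=F
Mark C: refs=B null, marked=C F
Mark A: refs=G E, marked=A C F
Mark B: refs=D, marked=A B C F
Mark G: refs=F, marked=A B C F G
Mark E: refs=J, marked=A B C E F G
Mark D: refs=E, marked=A B C D E F G
Mark J: refs=C I, marked=A B C D E F G J
Mark I: refs=B null, marked=A B C D E F G I J
Unmarked (collected): H

Answer: 1 1 1 1 1 1 1 0 1 1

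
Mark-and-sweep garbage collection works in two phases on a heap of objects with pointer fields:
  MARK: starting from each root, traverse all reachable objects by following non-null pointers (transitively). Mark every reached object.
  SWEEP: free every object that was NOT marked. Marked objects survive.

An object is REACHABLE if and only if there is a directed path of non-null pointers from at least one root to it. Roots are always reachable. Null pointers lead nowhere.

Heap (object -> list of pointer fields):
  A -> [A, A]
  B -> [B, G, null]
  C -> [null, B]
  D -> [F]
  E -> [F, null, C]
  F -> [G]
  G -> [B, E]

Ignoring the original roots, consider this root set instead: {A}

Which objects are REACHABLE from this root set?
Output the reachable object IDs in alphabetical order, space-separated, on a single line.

Answer: A

Derivation:
Roots: A
Mark A: refs=A A, marked=A
Unmarked (collected): B C D E F G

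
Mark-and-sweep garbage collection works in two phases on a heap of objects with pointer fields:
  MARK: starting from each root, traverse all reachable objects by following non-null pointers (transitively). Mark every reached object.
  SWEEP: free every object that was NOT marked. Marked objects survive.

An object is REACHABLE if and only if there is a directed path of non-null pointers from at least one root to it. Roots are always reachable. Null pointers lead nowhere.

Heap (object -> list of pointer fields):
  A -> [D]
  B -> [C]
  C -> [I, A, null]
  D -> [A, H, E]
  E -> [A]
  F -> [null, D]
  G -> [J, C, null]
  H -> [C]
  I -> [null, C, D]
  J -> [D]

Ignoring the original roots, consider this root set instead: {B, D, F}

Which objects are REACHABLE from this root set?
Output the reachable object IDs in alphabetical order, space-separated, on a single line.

Answer: A B C D E F H I

Derivation:
Roots: B D F
Mark B: refs=C, marked=B
Mark D: refs=A H E, marked=B D
Mark F: refs=null D, marked=B D F
Mark C: refs=I A null, marked=B C D F
Mark A: refs=D, marked=A B C D F
Mark H: refs=C, marked=A B C D F H
Mark E: refs=A, marked=A B C D E F H
Mark I: refs=null C D, marked=A B C D E F H I
Unmarked (collected): G J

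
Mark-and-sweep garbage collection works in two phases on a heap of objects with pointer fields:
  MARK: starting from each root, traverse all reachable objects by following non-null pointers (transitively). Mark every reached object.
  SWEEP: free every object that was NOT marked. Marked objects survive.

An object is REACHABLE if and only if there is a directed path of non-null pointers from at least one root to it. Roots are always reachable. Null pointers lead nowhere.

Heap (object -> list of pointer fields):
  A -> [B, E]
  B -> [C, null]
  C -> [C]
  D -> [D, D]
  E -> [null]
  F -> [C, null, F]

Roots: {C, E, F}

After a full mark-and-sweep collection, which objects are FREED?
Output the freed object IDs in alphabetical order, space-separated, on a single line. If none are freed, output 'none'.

Roots: C E F
Mark C: refs=C, marked=C
Mark E: refs=null, marked=C E
Mark F: refs=C null F, marked=C E F
Unmarked (collected): A B D

Answer: A B D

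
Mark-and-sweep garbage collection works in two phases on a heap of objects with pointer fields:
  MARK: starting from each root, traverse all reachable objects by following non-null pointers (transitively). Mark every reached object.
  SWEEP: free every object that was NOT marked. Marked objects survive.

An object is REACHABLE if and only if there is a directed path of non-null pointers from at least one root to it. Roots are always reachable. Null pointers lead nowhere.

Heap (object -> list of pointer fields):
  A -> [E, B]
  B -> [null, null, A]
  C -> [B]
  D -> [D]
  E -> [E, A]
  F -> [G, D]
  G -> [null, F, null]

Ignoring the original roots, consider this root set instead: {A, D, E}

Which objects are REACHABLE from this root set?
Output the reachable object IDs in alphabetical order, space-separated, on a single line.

Roots: A D E
Mark A: refs=E B, marked=A
Mark D: refs=D, marked=A D
Mark E: refs=E A, marked=A D E
Mark B: refs=null null A, marked=A B D E
Unmarked (collected): C F G

Answer: A B D E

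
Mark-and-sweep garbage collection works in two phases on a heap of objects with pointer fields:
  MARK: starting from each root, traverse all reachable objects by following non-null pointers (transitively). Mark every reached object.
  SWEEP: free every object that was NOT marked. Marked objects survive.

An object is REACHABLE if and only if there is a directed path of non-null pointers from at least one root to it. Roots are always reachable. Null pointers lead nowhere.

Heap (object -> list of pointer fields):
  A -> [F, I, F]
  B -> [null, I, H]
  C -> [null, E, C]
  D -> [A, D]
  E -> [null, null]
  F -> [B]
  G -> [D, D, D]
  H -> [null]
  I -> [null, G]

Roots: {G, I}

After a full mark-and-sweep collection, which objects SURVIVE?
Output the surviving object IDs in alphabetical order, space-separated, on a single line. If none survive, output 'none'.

Answer: A B D F G H I

Derivation:
Roots: G I
Mark G: refs=D D D, marked=G
Mark I: refs=null G, marked=G I
Mark D: refs=A D, marked=D G I
Mark A: refs=F I F, marked=A D G I
Mark F: refs=B, marked=A D F G I
Mark B: refs=null I H, marked=A B D F G I
Mark H: refs=null, marked=A B D F G H I
Unmarked (collected): C E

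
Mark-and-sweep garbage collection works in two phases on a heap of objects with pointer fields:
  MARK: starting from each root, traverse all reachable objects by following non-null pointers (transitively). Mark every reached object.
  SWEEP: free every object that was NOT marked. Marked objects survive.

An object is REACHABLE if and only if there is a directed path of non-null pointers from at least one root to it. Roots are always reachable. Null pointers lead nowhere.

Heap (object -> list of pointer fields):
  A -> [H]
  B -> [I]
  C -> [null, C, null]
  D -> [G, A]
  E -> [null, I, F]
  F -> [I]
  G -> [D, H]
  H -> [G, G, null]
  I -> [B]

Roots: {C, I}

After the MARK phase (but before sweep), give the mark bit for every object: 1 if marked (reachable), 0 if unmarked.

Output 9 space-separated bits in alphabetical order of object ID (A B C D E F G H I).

Answer: 0 1 1 0 0 0 0 0 1

Derivation:
Roots: C I
Mark C: refs=null C null, marked=C
Mark I: refs=B, marked=C I
Mark B: refs=I, marked=B C I
Unmarked (collected): A D E F G H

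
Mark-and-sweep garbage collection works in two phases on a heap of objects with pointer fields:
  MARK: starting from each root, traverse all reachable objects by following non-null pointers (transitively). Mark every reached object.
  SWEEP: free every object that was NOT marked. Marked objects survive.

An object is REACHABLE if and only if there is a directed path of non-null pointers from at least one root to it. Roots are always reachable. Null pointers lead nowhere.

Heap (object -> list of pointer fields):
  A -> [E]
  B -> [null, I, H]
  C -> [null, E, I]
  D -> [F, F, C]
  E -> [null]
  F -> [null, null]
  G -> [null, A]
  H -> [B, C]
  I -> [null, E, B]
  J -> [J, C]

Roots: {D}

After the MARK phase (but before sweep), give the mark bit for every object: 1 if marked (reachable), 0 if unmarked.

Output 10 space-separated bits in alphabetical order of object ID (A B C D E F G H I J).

Answer: 0 1 1 1 1 1 0 1 1 0

Derivation:
Roots: D
Mark D: refs=F F C, marked=D
Mark F: refs=null null, marked=D F
Mark C: refs=null E I, marked=C D F
Mark E: refs=null, marked=C D E F
Mark I: refs=null E B, marked=C D E F I
Mark B: refs=null I H, marked=B C D E F I
Mark H: refs=B C, marked=B C D E F H I
Unmarked (collected): A G J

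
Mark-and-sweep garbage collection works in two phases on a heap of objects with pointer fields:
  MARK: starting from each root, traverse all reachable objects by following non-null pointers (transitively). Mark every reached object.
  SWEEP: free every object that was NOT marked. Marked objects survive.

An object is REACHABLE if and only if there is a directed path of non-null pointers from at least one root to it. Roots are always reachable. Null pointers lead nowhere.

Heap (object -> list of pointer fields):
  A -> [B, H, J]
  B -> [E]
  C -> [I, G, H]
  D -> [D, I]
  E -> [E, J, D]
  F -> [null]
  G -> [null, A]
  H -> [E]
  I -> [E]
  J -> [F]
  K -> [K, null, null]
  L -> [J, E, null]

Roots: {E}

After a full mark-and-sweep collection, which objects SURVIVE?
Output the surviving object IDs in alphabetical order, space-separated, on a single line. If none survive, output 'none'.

Answer: D E F I J

Derivation:
Roots: E
Mark E: refs=E J D, marked=E
Mark J: refs=F, marked=E J
Mark D: refs=D I, marked=D E J
Mark F: refs=null, marked=D E F J
Mark I: refs=E, marked=D E F I J
Unmarked (collected): A B C G H K L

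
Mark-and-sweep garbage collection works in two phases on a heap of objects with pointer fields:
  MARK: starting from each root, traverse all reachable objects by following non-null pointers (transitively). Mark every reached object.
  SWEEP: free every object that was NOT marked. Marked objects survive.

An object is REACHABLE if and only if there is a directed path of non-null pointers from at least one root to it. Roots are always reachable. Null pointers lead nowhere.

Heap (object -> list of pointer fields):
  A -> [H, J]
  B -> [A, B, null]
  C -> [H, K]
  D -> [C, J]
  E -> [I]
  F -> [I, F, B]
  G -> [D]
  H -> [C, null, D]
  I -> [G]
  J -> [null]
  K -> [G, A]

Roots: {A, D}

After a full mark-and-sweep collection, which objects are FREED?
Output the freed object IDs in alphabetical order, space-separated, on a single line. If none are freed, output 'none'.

Roots: A D
Mark A: refs=H J, marked=A
Mark D: refs=C J, marked=A D
Mark H: refs=C null D, marked=A D H
Mark J: refs=null, marked=A D H J
Mark C: refs=H K, marked=A C D H J
Mark K: refs=G A, marked=A C D H J K
Mark G: refs=D, marked=A C D G H J K
Unmarked (collected): B E F I

Answer: B E F I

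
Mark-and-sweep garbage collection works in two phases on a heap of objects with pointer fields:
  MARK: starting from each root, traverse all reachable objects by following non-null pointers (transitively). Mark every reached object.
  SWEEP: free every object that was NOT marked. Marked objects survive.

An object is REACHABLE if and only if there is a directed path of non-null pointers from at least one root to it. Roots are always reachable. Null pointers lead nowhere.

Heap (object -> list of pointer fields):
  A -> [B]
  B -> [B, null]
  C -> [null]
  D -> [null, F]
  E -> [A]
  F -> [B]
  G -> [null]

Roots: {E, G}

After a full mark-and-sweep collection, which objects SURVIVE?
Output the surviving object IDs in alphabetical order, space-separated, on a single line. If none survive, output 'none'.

Answer: A B E G

Derivation:
Roots: E G
Mark E: refs=A, marked=E
Mark G: refs=null, marked=E G
Mark A: refs=B, marked=A E G
Mark B: refs=B null, marked=A B E G
Unmarked (collected): C D F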